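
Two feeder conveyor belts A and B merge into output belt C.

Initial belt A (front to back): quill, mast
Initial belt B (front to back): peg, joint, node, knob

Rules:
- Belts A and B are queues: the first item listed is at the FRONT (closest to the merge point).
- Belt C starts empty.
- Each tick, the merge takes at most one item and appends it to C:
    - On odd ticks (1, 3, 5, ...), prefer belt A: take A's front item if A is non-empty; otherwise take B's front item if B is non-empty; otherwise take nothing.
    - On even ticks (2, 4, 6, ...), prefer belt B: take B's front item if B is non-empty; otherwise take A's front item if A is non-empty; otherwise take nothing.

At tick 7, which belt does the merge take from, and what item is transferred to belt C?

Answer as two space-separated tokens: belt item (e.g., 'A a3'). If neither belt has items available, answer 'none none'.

Answer: none none

Derivation:
Tick 1: prefer A, take quill from A; A=[mast] B=[peg,joint,node,knob] C=[quill]
Tick 2: prefer B, take peg from B; A=[mast] B=[joint,node,knob] C=[quill,peg]
Tick 3: prefer A, take mast from A; A=[-] B=[joint,node,knob] C=[quill,peg,mast]
Tick 4: prefer B, take joint from B; A=[-] B=[node,knob] C=[quill,peg,mast,joint]
Tick 5: prefer A, take node from B; A=[-] B=[knob] C=[quill,peg,mast,joint,node]
Tick 6: prefer B, take knob from B; A=[-] B=[-] C=[quill,peg,mast,joint,node,knob]
Tick 7: prefer A, both empty, nothing taken; A=[-] B=[-] C=[quill,peg,mast,joint,node,knob]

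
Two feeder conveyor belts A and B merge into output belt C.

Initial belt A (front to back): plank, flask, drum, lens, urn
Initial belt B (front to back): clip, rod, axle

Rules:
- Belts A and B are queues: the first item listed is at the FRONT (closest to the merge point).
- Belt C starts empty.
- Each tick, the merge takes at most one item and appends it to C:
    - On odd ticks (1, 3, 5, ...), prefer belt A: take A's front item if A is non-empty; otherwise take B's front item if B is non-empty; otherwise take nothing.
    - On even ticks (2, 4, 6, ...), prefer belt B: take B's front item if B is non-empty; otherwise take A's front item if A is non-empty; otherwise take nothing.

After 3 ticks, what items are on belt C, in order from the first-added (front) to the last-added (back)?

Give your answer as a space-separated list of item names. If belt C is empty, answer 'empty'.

Tick 1: prefer A, take plank from A; A=[flask,drum,lens,urn] B=[clip,rod,axle] C=[plank]
Tick 2: prefer B, take clip from B; A=[flask,drum,lens,urn] B=[rod,axle] C=[plank,clip]
Tick 3: prefer A, take flask from A; A=[drum,lens,urn] B=[rod,axle] C=[plank,clip,flask]

Answer: plank clip flask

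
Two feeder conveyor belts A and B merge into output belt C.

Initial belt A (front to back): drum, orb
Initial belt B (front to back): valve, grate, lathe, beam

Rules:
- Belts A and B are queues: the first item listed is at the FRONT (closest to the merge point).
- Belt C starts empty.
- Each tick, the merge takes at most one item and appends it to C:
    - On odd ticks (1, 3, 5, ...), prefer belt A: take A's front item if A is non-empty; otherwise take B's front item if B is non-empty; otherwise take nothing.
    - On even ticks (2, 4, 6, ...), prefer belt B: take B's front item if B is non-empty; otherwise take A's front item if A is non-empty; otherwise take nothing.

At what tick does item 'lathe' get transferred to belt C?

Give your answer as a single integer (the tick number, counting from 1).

Tick 1: prefer A, take drum from A; A=[orb] B=[valve,grate,lathe,beam] C=[drum]
Tick 2: prefer B, take valve from B; A=[orb] B=[grate,lathe,beam] C=[drum,valve]
Tick 3: prefer A, take orb from A; A=[-] B=[grate,lathe,beam] C=[drum,valve,orb]
Tick 4: prefer B, take grate from B; A=[-] B=[lathe,beam] C=[drum,valve,orb,grate]
Tick 5: prefer A, take lathe from B; A=[-] B=[beam] C=[drum,valve,orb,grate,lathe]

Answer: 5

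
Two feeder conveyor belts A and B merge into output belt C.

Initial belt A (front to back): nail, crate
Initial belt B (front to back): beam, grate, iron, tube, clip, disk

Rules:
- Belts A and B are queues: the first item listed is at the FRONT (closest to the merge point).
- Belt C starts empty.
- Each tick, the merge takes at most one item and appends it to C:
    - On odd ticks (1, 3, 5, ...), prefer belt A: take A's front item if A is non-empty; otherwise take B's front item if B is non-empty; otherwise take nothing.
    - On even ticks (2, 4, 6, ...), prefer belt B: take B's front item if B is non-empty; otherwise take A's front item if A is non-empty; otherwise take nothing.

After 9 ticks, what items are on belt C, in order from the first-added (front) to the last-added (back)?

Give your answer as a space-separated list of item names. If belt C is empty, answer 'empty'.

Answer: nail beam crate grate iron tube clip disk

Derivation:
Tick 1: prefer A, take nail from A; A=[crate] B=[beam,grate,iron,tube,clip,disk] C=[nail]
Tick 2: prefer B, take beam from B; A=[crate] B=[grate,iron,tube,clip,disk] C=[nail,beam]
Tick 3: prefer A, take crate from A; A=[-] B=[grate,iron,tube,clip,disk] C=[nail,beam,crate]
Tick 4: prefer B, take grate from B; A=[-] B=[iron,tube,clip,disk] C=[nail,beam,crate,grate]
Tick 5: prefer A, take iron from B; A=[-] B=[tube,clip,disk] C=[nail,beam,crate,grate,iron]
Tick 6: prefer B, take tube from B; A=[-] B=[clip,disk] C=[nail,beam,crate,grate,iron,tube]
Tick 7: prefer A, take clip from B; A=[-] B=[disk] C=[nail,beam,crate,grate,iron,tube,clip]
Tick 8: prefer B, take disk from B; A=[-] B=[-] C=[nail,beam,crate,grate,iron,tube,clip,disk]
Tick 9: prefer A, both empty, nothing taken; A=[-] B=[-] C=[nail,beam,crate,grate,iron,tube,clip,disk]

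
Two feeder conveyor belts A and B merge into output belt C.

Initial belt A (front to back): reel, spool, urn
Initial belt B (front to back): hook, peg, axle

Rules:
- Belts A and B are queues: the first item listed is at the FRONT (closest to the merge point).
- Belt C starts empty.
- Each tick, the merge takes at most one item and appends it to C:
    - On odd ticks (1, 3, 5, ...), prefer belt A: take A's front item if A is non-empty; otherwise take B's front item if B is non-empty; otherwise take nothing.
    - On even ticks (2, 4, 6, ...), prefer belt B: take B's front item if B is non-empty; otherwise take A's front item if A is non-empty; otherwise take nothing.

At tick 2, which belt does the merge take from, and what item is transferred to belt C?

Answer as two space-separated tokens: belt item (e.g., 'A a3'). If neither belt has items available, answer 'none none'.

Tick 1: prefer A, take reel from A; A=[spool,urn] B=[hook,peg,axle] C=[reel]
Tick 2: prefer B, take hook from B; A=[spool,urn] B=[peg,axle] C=[reel,hook]

Answer: B hook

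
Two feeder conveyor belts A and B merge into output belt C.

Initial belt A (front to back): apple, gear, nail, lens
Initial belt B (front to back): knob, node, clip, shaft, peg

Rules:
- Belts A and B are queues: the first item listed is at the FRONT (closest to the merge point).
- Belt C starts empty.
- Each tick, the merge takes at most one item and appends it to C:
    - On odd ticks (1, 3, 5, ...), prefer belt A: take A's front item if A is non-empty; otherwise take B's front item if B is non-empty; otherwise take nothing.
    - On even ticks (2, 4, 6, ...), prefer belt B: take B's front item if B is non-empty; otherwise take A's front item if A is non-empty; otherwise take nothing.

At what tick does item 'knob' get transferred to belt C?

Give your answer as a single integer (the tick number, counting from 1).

Answer: 2

Derivation:
Tick 1: prefer A, take apple from A; A=[gear,nail,lens] B=[knob,node,clip,shaft,peg] C=[apple]
Tick 2: prefer B, take knob from B; A=[gear,nail,lens] B=[node,clip,shaft,peg] C=[apple,knob]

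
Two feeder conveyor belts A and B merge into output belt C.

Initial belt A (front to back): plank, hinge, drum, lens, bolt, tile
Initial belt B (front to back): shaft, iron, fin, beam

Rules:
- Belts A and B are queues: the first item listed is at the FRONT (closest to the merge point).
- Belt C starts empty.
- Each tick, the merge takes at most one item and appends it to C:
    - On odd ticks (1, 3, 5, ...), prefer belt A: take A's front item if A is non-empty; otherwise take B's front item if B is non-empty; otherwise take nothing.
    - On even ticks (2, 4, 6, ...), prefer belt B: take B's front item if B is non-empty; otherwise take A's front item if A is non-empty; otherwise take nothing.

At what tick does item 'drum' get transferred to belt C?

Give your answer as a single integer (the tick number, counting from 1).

Tick 1: prefer A, take plank from A; A=[hinge,drum,lens,bolt,tile] B=[shaft,iron,fin,beam] C=[plank]
Tick 2: prefer B, take shaft from B; A=[hinge,drum,lens,bolt,tile] B=[iron,fin,beam] C=[plank,shaft]
Tick 3: prefer A, take hinge from A; A=[drum,lens,bolt,tile] B=[iron,fin,beam] C=[plank,shaft,hinge]
Tick 4: prefer B, take iron from B; A=[drum,lens,bolt,tile] B=[fin,beam] C=[plank,shaft,hinge,iron]
Tick 5: prefer A, take drum from A; A=[lens,bolt,tile] B=[fin,beam] C=[plank,shaft,hinge,iron,drum]

Answer: 5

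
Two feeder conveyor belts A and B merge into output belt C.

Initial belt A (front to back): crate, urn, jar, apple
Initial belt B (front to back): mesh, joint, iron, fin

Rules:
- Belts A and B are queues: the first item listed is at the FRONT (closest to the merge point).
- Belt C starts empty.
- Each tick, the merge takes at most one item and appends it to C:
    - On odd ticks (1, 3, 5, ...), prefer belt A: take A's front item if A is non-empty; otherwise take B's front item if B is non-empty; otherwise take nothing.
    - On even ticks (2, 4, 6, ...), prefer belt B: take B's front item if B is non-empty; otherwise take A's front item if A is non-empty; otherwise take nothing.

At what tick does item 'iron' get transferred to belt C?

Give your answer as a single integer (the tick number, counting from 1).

Tick 1: prefer A, take crate from A; A=[urn,jar,apple] B=[mesh,joint,iron,fin] C=[crate]
Tick 2: prefer B, take mesh from B; A=[urn,jar,apple] B=[joint,iron,fin] C=[crate,mesh]
Tick 3: prefer A, take urn from A; A=[jar,apple] B=[joint,iron,fin] C=[crate,mesh,urn]
Tick 4: prefer B, take joint from B; A=[jar,apple] B=[iron,fin] C=[crate,mesh,urn,joint]
Tick 5: prefer A, take jar from A; A=[apple] B=[iron,fin] C=[crate,mesh,urn,joint,jar]
Tick 6: prefer B, take iron from B; A=[apple] B=[fin] C=[crate,mesh,urn,joint,jar,iron]

Answer: 6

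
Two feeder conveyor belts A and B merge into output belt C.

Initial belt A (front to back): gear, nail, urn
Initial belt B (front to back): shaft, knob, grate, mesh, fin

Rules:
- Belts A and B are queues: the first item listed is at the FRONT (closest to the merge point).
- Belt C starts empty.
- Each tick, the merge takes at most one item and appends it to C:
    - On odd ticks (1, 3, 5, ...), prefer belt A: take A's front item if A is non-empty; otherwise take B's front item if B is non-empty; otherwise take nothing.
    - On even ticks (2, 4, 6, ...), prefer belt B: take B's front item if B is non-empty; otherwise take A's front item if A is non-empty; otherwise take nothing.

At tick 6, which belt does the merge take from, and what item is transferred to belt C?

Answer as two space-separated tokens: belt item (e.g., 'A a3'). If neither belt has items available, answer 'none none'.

Answer: B grate

Derivation:
Tick 1: prefer A, take gear from A; A=[nail,urn] B=[shaft,knob,grate,mesh,fin] C=[gear]
Tick 2: prefer B, take shaft from B; A=[nail,urn] B=[knob,grate,mesh,fin] C=[gear,shaft]
Tick 3: prefer A, take nail from A; A=[urn] B=[knob,grate,mesh,fin] C=[gear,shaft,nail]
Tick 4: prefer B, take knob from B; A=[urn] B=[grate,mesh,fin] C=[gear,shaft,nail,knob]
Tick 5: prefer A, take urn from A; A=[-] B=[grate,mesh,fin] C=[gear,shaft,nail,knob,urn]
Tick 6: prefer B, take grate from B; A=[-] B=[mesh,fin] C=[gear,shaft,nail,knob,urn,grate]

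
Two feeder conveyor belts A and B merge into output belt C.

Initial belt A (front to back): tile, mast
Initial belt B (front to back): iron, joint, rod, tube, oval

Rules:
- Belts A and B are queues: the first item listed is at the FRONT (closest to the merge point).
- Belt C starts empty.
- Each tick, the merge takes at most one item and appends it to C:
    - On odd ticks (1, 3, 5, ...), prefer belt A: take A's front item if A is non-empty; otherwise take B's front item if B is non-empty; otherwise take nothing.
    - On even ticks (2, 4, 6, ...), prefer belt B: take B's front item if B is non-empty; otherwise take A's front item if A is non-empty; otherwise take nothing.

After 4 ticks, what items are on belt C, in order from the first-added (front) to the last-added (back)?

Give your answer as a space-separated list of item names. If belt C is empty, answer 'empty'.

Tick 1: prefer A, take tile from A; A=[mast] B=[iron,joint,rod,tube,oval] C=[tile]
Tick 2: prefer B, take iron from B; A=[mast] B=[joint,rod,tube,oval] C=[tile,iron]
Tick 3: prefer A, take mast from A; A=[-] B=[joint,rod,tube,oval] C=[tile,iron,mast]
Tick 4: prefer B, take joint from B; A=[-] B=[rod,tube,oval] C=[tile,iron,mast,joint]

Answer: tile iron mast joint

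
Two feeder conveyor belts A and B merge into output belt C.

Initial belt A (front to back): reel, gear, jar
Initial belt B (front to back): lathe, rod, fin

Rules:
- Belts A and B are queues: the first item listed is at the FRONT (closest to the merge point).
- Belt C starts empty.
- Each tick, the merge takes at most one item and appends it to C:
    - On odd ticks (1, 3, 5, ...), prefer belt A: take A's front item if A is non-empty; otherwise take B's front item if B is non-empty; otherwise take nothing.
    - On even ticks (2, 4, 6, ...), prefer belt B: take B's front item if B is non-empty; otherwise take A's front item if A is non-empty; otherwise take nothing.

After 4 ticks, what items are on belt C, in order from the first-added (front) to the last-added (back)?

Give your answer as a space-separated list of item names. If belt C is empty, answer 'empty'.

Answer: reel lathe gear rod

Derivation:
Tick 1: prefer A, take reel from A; A=[gear,jar] B=[lathe,rod,fin] C=[reel]
Tick 2: prefer B, take lathe from B; A=[gear,jar] B=[rod,fin] C=[reel,lathe]
Tick 3: prefer A, take gear from A; A=[jar] B=[rod,fin] C=[reel,lathe,gear]
Tick 4: prefer B, take rod from B; A=[jar] B=[fin] C=[reel,lathe,gear,rod]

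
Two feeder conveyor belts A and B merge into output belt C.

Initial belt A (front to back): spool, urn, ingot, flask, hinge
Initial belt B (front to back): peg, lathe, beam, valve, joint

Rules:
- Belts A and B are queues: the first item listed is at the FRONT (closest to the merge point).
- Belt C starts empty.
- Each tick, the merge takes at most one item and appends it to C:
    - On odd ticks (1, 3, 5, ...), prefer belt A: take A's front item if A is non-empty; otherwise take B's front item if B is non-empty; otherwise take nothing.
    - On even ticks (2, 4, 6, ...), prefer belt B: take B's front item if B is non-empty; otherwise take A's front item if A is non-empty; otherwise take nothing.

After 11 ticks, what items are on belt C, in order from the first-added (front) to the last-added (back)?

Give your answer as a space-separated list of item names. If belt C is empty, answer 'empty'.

Tick 1: prefer A, take spool from A; A=[urn,ingot,flask,hinge] B=[peg,lathe,beam,valve,joint] C=[spool]
Tick 2: prefer B, take peg from B; A=[urn,ingot,flask,hinge] B=[lathe,beam,valve,joint] C=[spool,peg]
Tick 3: prefer A, take urn from A; A=[ingot,flask,hinge] B=[lathe,beam,valve,joint] C=[spool,peg,urn]
Tick 4: prefer B, take lathe from B; A=[ingot,flask,hinge] B=[beam,valve,joint] C=[spool,peg,urn,lathe]
Tick 5: prefer A, take ingot from A; A=[flask,hinge] B=[beam,valve,joint] C=[spool,peg,urn,lathe,ingot]
Tick 6: prefer B, take beam from B; A=[flask,hinge] B=[valve,joint] C=[spool,peg,urn,lathe,ingot,beam]
Tick 7: prefer A, take flask from A; A=[hinge] B=[valve,joint] C=[spool,peg,urn,lathe,ingot,beam,flask]
Tick 8: prefer B, take valve from B; A=[hinge] B=[joint] C=[spool,peg,urn,lathe,ingot,beam,flask,valve]
Tick 9: prefer A, take hinge from A; A=[-] B=[joint] C=[spool,peg,urn,lathe,ingot,beam,flask,valve,hinge]
Tick 10: prefer B, take joint from B; A=[-] B=[-] C=[spool,peg,urn,lathe,ingot,beam,flask,valve,hinge,joint]
Tick 11: prefer A, both empty, nothing taken; A=[-] B=[-] C=[spool,peg,urn,lathe,ingot,beam,flask,valve,hinge,joint]

Answer: spool peg urn lathe ingot beam flask valve hinge joint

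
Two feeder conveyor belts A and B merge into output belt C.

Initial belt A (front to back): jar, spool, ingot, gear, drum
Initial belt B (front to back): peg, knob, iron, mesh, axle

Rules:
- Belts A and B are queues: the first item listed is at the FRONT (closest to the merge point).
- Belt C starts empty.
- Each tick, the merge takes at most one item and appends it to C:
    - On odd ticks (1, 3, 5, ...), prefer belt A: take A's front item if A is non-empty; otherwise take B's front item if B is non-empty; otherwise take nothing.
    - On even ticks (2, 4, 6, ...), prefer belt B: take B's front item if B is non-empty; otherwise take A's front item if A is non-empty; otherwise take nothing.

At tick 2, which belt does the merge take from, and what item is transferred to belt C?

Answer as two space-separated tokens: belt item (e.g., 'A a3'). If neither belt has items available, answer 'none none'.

Answer: B peg

Derivation:
Tick 1: prefer A, take jar from A; A=[spool,ingot,gear,drum] B=[peg,knob,iron,mesh,axle] C=[jar]
Tick 2: prefer B, take peg from B; A=[spool,ingot,gear,drum] B=[knob,iron,mesh,axle] C=[jar,peg]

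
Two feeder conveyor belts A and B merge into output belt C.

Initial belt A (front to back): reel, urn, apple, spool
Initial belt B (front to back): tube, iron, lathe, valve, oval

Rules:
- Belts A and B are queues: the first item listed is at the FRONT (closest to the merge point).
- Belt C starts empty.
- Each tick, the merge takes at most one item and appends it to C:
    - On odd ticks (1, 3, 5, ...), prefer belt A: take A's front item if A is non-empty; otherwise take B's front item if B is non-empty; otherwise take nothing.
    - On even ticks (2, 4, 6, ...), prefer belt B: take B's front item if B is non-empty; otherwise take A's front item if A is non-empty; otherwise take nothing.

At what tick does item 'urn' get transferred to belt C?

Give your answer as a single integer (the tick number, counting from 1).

Tick 1: prefer A, take reel from A; A=[urn,apple,spool] B=[tube,iron,lathe,valve,oval] C=[reel]
Tick 2: prefer B, take tube from B; A=[urn,apple,spool] B=[iron,lathe,valve,oval] C=[reel,tube]
Tick 3: prefer A, take urn from A; A=[apple,spool] B=[iron,lathe,valve,oval] C=[reel,tube,urn]

Answer: 3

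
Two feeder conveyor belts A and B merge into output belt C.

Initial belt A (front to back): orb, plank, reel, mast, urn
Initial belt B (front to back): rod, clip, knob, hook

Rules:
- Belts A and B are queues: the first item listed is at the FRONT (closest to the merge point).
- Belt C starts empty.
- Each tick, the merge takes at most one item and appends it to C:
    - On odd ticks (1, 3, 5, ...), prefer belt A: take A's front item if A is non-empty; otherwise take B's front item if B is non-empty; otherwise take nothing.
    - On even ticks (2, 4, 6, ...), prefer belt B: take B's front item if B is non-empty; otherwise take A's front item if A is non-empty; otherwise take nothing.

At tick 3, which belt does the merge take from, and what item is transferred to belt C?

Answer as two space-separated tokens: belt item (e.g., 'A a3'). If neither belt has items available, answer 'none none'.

Answer: A plank

Derivation:
Tick 1: prefer A, take orb from A; A=[plank,reel,mast,urn] B=[rod,clip,knob,hook] C=[orb]
Tick 2: prefer B, take rod from B; A=[plank,reel,mast,urn] B=[clip,knob,hook] C=[orb,rod]
Tick 3: prefer A, take plank from A; A=[reel,mast,urn] B=[clip,knob,hook] C=[orb,rod,plank]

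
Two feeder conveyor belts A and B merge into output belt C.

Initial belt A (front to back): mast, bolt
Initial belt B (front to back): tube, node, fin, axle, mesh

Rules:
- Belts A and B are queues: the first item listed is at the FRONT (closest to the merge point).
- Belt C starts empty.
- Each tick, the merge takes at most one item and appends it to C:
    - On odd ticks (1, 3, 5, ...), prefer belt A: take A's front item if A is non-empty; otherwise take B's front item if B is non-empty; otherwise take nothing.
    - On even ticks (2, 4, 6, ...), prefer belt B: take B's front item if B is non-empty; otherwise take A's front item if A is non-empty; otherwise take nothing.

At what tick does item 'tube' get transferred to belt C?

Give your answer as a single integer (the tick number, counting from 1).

Tick 1: prefer A, take mast from A; A=[bolt] B=[tube,node,fin,axle,mesh] C=[mast]
Tick 2: prefer B, take tube from B; A=[bolt] B=[node,fin,axle,mesh] C=[mast,tube]

Answer: 2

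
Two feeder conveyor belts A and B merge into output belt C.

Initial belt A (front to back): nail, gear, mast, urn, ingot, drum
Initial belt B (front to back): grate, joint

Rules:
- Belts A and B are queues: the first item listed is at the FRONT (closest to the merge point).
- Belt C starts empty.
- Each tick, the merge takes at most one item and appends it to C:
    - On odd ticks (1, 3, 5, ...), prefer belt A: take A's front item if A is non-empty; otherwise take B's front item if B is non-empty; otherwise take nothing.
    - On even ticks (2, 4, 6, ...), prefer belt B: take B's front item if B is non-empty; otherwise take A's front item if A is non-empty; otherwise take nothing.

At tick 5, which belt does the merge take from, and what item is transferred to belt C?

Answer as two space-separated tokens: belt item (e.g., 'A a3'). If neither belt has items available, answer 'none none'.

Tick 1: prefer A, take nail from A; A=[gear,mast,urn,ingot,drum] B=[grate,joint] C=[nail]
Tick 2: prefer B, take grate from B; A=[gear,mast,urn,ingot,drum] B=[joint] C=[nail,grate]
Tick 3: prefer A, take gear from A; A=[mast,urn,ingot,drum] B=[joint] C=[nail,grate,gear]
Tick 4: prefer B, take joint from B; A=[mast,urn,ingot,drum] B=[-] C=[nail,grate,gear,joint]
Tick 5: prefer A, take mast from A; A=[urn,ingot,drum] B=[-] C=[nail,grate,gear,joint,mast]

Answer: A mast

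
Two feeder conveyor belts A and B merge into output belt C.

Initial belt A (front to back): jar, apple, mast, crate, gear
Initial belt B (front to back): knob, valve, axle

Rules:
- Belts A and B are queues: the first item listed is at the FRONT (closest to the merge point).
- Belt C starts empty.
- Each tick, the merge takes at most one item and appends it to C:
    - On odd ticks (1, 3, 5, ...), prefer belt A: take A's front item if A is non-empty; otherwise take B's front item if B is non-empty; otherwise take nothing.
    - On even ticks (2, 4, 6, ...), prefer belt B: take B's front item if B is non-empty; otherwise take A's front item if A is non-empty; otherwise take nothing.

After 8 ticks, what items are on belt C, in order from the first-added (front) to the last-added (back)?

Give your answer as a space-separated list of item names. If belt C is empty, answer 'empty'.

Answer: jar knob apple valve mast axle crate gear

Derivation:
Tick 1: prefer A, take jar from A; A=[apple,mast,crate,gear] B=[knob,valve,axle] C=[jar]
Tick 2: prefer B, take knob from B; A=[apple,mast,crate,gear] B=[valve,axle] C=[jar,knob]
Tick 3: prefer A, take apple from A; A=[mast,crate,gear] B=[valve,axle] C=[jar,knob,apple]
Tick 4: prefer B, take valve from B; A=[mast,crate,gear] B=[axle] C=[jar,knob,apple,valve]
Tick 5: prefer A, take mast from A; A=[crate,gear] B=[axle] C=[jar,knob,apple,valve,mast]
Tick 6: prefer B, take axle from B; A=[crate,gear] B=[-] C=[jar,knob,apple,valve,mast,axle]
Tick 7: prefer A, take crate from A; A=[gear] B=[-] C=[jar,knob,apple,valve,mast,axle,crate]
Tick 8: prefer B, take gear from A; A=[-] B=[-] C=[jar,knob,apple,valve,mast,axle,crate,gear]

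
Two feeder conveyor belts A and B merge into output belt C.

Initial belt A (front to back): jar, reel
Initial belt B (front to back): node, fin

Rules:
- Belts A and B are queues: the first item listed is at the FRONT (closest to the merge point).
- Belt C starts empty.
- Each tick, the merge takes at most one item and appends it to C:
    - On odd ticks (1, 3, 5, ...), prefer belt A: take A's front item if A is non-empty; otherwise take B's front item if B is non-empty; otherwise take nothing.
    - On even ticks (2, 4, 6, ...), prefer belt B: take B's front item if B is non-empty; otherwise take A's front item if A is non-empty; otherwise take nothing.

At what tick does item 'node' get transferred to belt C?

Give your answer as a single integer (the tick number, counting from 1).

Answer: 2

Derivation:
Tick 1: prefer A, take jar from A; A=[reel] B=[node,fin] C=[jar]
Tick 2: prefer B, take node from B; A=[reel] B=[fin] C=[jar,node]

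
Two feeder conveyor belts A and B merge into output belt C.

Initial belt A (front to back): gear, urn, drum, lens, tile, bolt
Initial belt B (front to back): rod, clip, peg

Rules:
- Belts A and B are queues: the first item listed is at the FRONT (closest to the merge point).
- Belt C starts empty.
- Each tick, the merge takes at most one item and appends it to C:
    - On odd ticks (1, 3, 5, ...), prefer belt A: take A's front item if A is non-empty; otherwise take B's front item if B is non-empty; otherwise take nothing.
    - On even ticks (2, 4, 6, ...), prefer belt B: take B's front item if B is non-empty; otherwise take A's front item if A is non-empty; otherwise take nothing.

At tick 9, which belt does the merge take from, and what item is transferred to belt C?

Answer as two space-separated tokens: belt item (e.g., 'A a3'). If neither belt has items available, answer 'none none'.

Answer: A bolt

Derivation:
Tick 1: prefer A, take gear from A; A=[urn,drum,lens,tile,bolt] B=[rod,clip,peg] C=[gear]
Tick 2: prefer B, take rod from B; A=[urn,drum,lens,tile,bolt] B=[clip,peg] C=[gear,rod]
Tick 3: prefer A, take urn from A; A=[drum,lens,tile,bolt] B=[clip,peg] C=[gear,rod,urn]
Tick 4: prefer B, take clip from B; A=[drum,lens,tile,bolt] B=[peg] C=[gear,rod,urn,clip]
Tick 5: prefer A, take drum from A; A=[lens,tile,bolt] B=[peg] C=[gear,rod,urn,clip,drum]
Tick 6: prefer B, take peg from B; A=[lens,tile,bolt] B=[-] C=[gear,rod,urn,clip,drum,peg]
Tick 7: prefer A, take lens from A; A=[tile,bolt] B=[-] C=[gear,rod,urn,clip,drum,peg,lens]
Tick 8: prefer B, take tile from A; A=[bolt] B=[-] C=[gear,rod,urn,clip,drum,peg,lens,tile]
Tick 9: prefer A, take bolt from A; A=[-] B=[-] C=[gear,rod,urn,clip,drum,peg,lens,tile,bolt]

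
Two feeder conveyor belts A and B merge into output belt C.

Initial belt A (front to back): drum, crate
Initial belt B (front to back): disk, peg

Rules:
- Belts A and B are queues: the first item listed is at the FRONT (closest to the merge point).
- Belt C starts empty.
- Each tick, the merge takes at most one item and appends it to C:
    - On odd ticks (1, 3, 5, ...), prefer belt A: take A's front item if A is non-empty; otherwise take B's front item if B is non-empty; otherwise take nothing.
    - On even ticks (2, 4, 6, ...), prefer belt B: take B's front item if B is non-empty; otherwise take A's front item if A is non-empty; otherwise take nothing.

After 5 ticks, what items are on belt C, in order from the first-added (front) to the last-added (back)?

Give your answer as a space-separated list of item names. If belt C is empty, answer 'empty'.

Answer: drum disk crate peg

Derivation:
Tick 1: prefer A, take drum from A; A=[crate] B=[disk,peg] C=[drum]
Tick 2: prefer B, take disk from B; A=[crate] B=[peg] C=[drum,disk]
Tick 3: prefer A, take crate from A; A=[-] B=[peg] C=[drum,disk,crate]
Tick 4: prefer B, take peg from B; A=[-] B=[-] C=[drum,disk,crate,peg]
Tick 5: prefer A, both empty, nothing taken; A=[-] B=[-] C=[drum,disk,crate,peg]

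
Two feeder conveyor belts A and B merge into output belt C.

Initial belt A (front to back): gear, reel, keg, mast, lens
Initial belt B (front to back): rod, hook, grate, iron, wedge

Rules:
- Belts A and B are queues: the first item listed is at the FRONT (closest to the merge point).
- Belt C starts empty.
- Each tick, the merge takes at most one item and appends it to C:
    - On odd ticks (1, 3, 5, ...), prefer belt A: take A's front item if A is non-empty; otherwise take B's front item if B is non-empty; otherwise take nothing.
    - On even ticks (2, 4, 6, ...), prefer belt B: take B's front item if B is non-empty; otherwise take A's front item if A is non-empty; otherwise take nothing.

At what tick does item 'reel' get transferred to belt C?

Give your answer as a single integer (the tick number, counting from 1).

Answer: 3

Derivation:
Tick 1: prefer A, take gear from A; A=[reel,keg,mast,lens] B=[rod,hook,grate,iron,wedge] C=[gear]
Tick 2: prefer B, take rod from B; A=[reel,keg,mast,lens] B=[hook,grate,iron,wedge] C=[gear,rod]
Tick 3: prefer A, take reel from A; A=[keg,mast,lens] B=[hook,grate,iron,wedge] C=[gear,rod,reel]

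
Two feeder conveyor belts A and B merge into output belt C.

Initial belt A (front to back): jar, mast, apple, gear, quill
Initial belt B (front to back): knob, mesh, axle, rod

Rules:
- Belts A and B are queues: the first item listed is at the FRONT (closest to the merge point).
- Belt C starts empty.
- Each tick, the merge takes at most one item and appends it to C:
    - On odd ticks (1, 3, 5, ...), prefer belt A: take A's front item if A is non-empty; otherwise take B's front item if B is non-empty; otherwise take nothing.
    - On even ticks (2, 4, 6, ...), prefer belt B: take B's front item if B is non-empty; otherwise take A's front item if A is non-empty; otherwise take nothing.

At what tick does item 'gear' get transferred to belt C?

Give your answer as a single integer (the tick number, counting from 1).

Answer: 7

Derivation:
Tick 1: prefer A, take jar from A; A=[mast,apple,gear,quill] B=[knob,mesh,axle,rod] C=[jar]
Tick 2: prefer B, take knob from B; A=[mast,apple,gear,quill] B=[mesh,axle,rod] C=[jar,knob]
Tick 3: prefer A, take mast from A; A=[apple,gear,quill] B=[mesh,axle,rod] C=[jar,knob,mast]
Tick 4: prefer B, take mesh from B; A=[apple,gear,quill] B=[axle,rod] C=[jar,knob,mast,mesh]
Tick 5: prefer A, take apple from A; A=[gear,quill] B=[axle,rod] C=[jar,knob,mast,mesh,apple]
Tick 6: prefer B, take axle from B; A=[gear,quill] B=[rod] C=[jar,knob,mast,mesh,apple,axle]
Tick 7: prefer A, take gear from A; A=[quill] B=[rod] C=[jar,knob,mast,mesh,apple,axle,gear]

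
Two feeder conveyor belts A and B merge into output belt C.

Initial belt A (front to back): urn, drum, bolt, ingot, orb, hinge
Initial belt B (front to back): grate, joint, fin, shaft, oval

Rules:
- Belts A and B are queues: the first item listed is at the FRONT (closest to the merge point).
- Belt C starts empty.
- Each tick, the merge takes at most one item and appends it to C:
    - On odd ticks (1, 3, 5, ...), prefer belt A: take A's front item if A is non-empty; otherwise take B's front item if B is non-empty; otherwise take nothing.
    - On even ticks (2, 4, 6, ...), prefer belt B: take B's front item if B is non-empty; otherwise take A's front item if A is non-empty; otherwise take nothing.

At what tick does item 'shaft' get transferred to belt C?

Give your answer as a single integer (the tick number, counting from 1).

Tick 1: prefer A, take urn from A; A=[drum,bolt,ingot,orb,hinge] B=[grate,joint,fin,shaft,oval] C=[urn]
Tick 2: prefer B, take grate from B; A=[drum,bolt,ingot,orb,hinge] B=[joint,fin,shaft,oval] C=[urn,grate]
Tick 3: prefer A, take drum from A; A=[bolt,ingot,orb,hinge] B=[joint,fin,shaft,oval] C=[urn,grate,drum]
Tick 4: prefer B, take joint from B; A=[bolt,ingot,orb,hinge] B=[fin,shaft,oval] C=[urn,grate,drum,joint]
Tick 5: prefer A, take bolt from A; A=[ingot,orb,hinge] B=[fin,shaft,oval] C=[urn,grate,drum,joint,bolt]
Tick 6: prefer B, take fin from B; A=[ingot,orb,hinge] B=[shaft,oval] C=[urn,grate,drum,joint,bolt,fin]
Tick 7: prefer A, take ingot from A; A=[orb,hinge] B=[shaft,oval] C=[urn,grate,drum,joint,bolt,fin,ingot]
Tick 8: prefer B, take shaft from B; A=[orb,hinge] B=[oval] C=[urn,grate,drum,joint,bolt,fin,ingot,shaft]

Answer: 8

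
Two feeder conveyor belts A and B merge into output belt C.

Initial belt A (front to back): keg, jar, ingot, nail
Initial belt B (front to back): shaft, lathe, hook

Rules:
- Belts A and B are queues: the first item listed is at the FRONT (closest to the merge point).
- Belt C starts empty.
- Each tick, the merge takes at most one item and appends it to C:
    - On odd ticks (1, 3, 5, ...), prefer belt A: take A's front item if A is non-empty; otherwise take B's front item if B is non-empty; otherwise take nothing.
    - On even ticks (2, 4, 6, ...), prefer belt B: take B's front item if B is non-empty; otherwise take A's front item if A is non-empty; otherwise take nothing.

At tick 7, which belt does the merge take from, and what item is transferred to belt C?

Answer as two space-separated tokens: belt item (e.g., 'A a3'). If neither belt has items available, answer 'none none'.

Tick 1: prefer A, take keg from A; A=[jar,ingot,nail] B=[shaft,lathe,hook] C=[keg]
Tick 2: prefer B, take shaft from B; A=[jar,ingot,nail] B=[lathe,hook] C=[keg,shaft]
Tick 3: prefer A, take jar from A; A=[ingot,nail] B=[lathe,hook] C=[keg,shaft,jar]
Tick 4: prefer B, take lathe from B; A=[ingot,nail] B=[hook] C=[keg,shaft,jar,lathe]
Tick 5: prefer A, take ingot from A; A=[nail] B=[hook] C=[keg,shaft,jar,lathe,ingot]
Tick 6: prefer B, take hook from B; A=[nail] B=[-] C=[keg,shaft,jar,lathe,ingot,hook]
Tick 7: prefer A, take nail from A; A=[-] B=[-] C=[keg,shaft,jar,lathe,ingot,hook,nail]

Answer: A nail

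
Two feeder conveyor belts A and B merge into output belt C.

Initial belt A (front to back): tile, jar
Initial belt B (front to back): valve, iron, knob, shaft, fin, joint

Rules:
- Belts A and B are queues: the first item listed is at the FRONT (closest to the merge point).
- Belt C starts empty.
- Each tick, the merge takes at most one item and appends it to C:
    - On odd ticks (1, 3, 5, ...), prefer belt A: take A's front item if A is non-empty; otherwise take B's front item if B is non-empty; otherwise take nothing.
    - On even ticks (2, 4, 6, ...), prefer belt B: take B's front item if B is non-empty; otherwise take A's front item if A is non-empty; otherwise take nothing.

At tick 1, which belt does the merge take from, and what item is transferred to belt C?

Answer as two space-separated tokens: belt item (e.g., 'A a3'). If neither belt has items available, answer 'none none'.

Answer: A tile

Derivation:
Tick 1: prefer A, take tile from A; A=[jar] B=[valve,iron,knob,shaft,fin,joint] C=[tile]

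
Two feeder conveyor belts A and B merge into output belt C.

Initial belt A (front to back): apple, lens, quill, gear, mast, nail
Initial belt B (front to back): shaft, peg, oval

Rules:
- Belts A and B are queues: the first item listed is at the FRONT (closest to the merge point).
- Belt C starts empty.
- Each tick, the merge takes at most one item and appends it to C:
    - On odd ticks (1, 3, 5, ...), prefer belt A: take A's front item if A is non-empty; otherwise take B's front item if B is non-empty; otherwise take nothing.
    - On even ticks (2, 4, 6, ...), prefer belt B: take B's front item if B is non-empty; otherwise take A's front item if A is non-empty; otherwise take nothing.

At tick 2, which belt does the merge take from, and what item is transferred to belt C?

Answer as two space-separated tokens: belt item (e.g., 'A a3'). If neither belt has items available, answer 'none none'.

Answer: B shaft

Derivation:
Tick 1: prefer A, take apple from A; A=[lens,quill,gear,mast,nail] B=[shaft,peg,oval] C=[apple]
Tick 2: prefer B, take shaft from B; A=[lens,quill,gear,mast,nail] B=[peg,oval] C=[apple,shaft]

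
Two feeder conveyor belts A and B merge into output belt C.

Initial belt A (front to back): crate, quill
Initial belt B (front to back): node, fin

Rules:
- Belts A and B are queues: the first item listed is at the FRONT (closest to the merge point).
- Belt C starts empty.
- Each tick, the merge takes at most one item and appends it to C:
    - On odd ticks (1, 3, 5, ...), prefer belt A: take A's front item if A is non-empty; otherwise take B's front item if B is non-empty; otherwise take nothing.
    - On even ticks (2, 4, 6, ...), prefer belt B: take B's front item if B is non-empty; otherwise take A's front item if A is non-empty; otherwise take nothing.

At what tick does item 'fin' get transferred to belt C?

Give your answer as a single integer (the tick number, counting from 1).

Tick 1: prefer A, take crate from A; A=[quill] B=[node,fin] C=[crate]
Tick 2: prefer B, take node from B; A=[quill] B=[fin] C=[crate,node]
Tick 3: prefer A, take quill from A; A=[-] B=[fin] C=[crate,node,quill]
Tick 4: prefer B, take fin from B; A=[-] B=[-] C=[crate,node,quill,fin]

Answer: 4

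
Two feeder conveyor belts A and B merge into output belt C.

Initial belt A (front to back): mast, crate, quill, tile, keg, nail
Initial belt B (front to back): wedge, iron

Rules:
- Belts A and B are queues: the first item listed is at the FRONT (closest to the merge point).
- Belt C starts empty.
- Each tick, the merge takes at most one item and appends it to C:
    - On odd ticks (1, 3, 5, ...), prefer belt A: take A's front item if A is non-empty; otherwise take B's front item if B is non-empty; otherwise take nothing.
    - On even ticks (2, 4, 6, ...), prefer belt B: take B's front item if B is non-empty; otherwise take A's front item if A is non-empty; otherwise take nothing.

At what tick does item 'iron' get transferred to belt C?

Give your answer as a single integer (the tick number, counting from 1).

Answer: 4

Derivation:
Tick 1: prefer A, take mast from A; A=[crate,quill,tile,keg,nail] B=[wedge,iron] C=[mast]
Tick 2: prefer B, take wedge from B; A=[crate,quill,tile,keg,nail] B=[iron] C=[mast,wedge]
Tick 3: prefer A, take crate from A; A=[quill,tile,keg,nail] B=[iron] C=[mast,wedge,crate]
Tick 4: prefer B, take iron from B; A=[quill,tile,keg,nail] B=[-] C=[mast,wedge,crate,iron]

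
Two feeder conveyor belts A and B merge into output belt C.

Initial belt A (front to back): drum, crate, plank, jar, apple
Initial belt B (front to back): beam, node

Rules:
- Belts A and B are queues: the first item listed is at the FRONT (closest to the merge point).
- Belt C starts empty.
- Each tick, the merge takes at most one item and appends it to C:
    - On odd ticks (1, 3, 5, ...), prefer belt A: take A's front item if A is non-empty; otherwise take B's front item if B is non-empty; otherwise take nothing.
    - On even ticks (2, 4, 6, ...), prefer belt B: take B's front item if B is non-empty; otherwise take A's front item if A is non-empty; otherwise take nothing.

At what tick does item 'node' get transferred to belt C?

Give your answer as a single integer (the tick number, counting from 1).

Tick 1: prefer A, take drum from A; A=[crate,plank,jar,apple] B=[beam,node] C=[drum]
Tick 2: prefer B, take beam from B; A=[crate,plank,jar,apple] B=[node] C=[drum,beam]
Tick 3: prefer A, take crate from A; A=[plank,jar,apple] B=[node] C=[drum,beam,crate]
Tick 4: prefer B, take node from B; A=[plank,jar,apple] B=[-] C=[drum,beam,crate,node]

Answer: 4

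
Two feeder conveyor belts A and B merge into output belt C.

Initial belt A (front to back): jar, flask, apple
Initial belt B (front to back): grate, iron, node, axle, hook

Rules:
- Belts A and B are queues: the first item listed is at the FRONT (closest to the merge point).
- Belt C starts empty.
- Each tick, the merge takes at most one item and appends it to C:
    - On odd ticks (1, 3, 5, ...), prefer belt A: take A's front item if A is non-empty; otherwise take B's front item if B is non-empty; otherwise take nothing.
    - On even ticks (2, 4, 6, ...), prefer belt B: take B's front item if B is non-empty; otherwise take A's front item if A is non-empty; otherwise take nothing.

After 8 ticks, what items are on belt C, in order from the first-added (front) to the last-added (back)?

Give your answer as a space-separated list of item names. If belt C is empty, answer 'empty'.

Tick 1: prefer A, take jar from A; A=[flask,apple] B=[grate,iron,node,axle,hook] C=[jar]
Tick 2: prefer B, take grate from B; A=[flask,apple] B=[iron,node,axle,hook] C=[jar,grate]
Tick 3: prefer A, take flask from A; A=[apple] B=[iron,node,axle,hook] C=[jar,grate,flask]
Tick 4: prefer B, take iron from B; A=[apple] B=[node,axle,hook] C=[jar,grate,flask,iron]
Tick 5: prefer A, take apple from A; A=[-] B=[node,axle,hook] C=[jar,grate,flask,iron,apple]
Tick 6: prefer B, take node from B; A=[-] B=[axle,hook] C=[jar,grate,flask,iron,apple,node]
Tick 7: prefer A, take axle from B; A=[-] B=[hook] C=[jar,grate,flask,iron,apple,node,axle]
Tick 8: prefer B, take hook from B; A=[-] B=[-] C=[jar,grate,flask,iron,apple,node,axle,hook]

Answer: jar grate flask iron apple node axle hook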